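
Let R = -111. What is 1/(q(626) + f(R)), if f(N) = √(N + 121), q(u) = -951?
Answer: -951/904391 - √10/904391 ≈ -0.0010550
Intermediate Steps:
f(N) = √(121 + N)
1/(q(626) + f(R)) = 1/(-951 + √(121 - 111)) = 1/(-951 + √10)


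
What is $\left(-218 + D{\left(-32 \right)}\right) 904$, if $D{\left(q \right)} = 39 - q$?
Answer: $-132888$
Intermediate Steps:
$\left(-218 + D{\left(-32 \right)}\right) 904 = \left(-218 + \left(39 - -32\right)\right) 904 = \left(-218 + \left(39 + 32\right)\right) 904 = \left(-218 + 71\right) 904 = \left(-147\right) 904 = -132888$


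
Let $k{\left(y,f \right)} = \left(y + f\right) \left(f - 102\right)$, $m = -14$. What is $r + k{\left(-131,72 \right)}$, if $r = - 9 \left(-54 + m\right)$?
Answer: $2382$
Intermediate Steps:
$k{\left(y,f \right)} = \left(-102 + f\right) \left(f + y\right)$ ($k{\left(y,f \right)} = \left(f + y\right) \left(-102 + f\right) = \left(-102 + f\right) \left(f + y\right)$)
$r = 612$ ($r = - 9 \left(-54 - 14\right) = \left(-9\right) \left(-68\right) = 612$)
$r + k{\left(-131,72 \right)} = 612 + \left(72^{2} - 7344 - -13362 + 72 \left(-131\right)\right) = 612 + \left(5184 - 7344 + 13362 - 9432\right) = 612 + 1770 = 2382$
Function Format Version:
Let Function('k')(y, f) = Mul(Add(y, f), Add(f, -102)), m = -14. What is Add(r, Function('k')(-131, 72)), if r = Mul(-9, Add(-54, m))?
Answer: 2382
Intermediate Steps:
Function('k')(y, f) = Mul(Add(-102, f), Add(f, y)) (Function('k')(y, f) = Mul(Add(f, y), Add(-102, f)) = Mul(Add(-102, f), Add(f, y)))
r = 612 (r = Mul(-9, Add(-54, -14)) = Mul(-9, -68) = 612)
Add(r, Function('k')(-131, 72)) = Add(612, Add(Pow(72, 2), Mul(-102, 72), Mul(-102, -131), Mul(72, -131))) = Add(612, Add(5184, -7344, 13362, -9432)) = Add(612, 1770) = 2382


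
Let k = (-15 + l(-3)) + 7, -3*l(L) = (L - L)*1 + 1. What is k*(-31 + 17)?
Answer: 350/3 ≈ 116.67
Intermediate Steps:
l(L) = -⅓ (l(L) = -((L - L)*1 + 1)/3 = -(0*1 + 1)/3 = -(0 + 1)/3 = -⅓*1 = -⅓)
k = -25/3 (k = (-15 - ⅓) + 7 = -46/3 + 7 = -25/3 ≈ -8.3333)
k*(-31 + 17) = -25*(-31 + 17)/3 = -25/3*(-14) = 350/3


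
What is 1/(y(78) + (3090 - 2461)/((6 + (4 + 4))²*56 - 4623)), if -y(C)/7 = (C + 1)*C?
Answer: -6353/274029673 ≈ -2.3184e-5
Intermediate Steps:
y(C) = -7*C*(1 + C) (y(C) = -7*(C + 1)*C = -7*(1 + C)*C = -7*C*(1 + C))
1/(y(78) + (3090 - 2461)/((6 + (4 + 4))²*56 - 4623)) = 1/(-7*78*(1 + 78) + (3090 - 2461)/((6 + (4 + 4))²*56 - 4623)) = 1/(-7*78*79 + 629/((6 + 8)²*56 - 4623)) = 1/(-43134 + 629/(14²*56 - 4623)) = 1/(-43134 + 629/(196*56 - 4623)) = 1/(-43134 + 629/(10976 - 4623)) = 1/(-43134 + 629/6353) = 1/(-274029673/6353) = -6353/274029673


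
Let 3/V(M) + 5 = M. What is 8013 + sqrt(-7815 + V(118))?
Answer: 8013 + 2*I*sqrt(24947349)/113 ≈ 8013.0 + 88.402*I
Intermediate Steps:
V(M) = 3/(-5 + M)
8013 + sqrt(-7815 + V(118)) = 8013 + sqrt(-7815 + 3/(-5 + 118)) = 8013 + sqrt(-7815 + 3/113) = 8013 + sqrt(-883092/113) = 8013 + 2*I*sqrt(24947349)/113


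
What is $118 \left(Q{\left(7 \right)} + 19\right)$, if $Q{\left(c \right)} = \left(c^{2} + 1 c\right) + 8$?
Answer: $9794$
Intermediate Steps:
$Q{\left(c \right)} = 8 + c + c^{2}$ ($Q{\left(c \right)} = \left(c^{2} + c\right) + 8 = \left(c + c^{2}\right) + 8 = 8 + c + c^{2}$)
$118 \left(Q{\left(7 \right)} + 19\right) = 118 \left(\left(8 + 7 + 7^{2}\right) + 19\right) = 118 \left(\left(8 + 7 + 49\right) + 19\right) = 118 \left(64 + 19\right) = 118 \cdot 83 = 9794$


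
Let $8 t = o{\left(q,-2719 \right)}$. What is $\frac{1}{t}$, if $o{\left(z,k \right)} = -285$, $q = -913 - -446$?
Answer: $- \frac{8}{285} \approx -0.02807$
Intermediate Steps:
$q = -467$ ($q = -913 + 446 = -467$)
$t = - \frac{285}{8}$ ($t = \frac{1}{8} \left(-285\right) = - \frac{285}{8} \approx -35.625$)
$\frac{1}{t} = \frac{1}{- \frac{285}{8}} = - \frac{8}{285}$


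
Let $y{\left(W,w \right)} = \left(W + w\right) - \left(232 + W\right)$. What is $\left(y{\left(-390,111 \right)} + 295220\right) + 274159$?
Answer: $569258$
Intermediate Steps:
$y{\left(W,w \right)} = -232 + w$
$\left(y{\left(-390,111 \right)} + 295220\right) + 274159 = \left(\left(-232 + 111\right) + 295220\right) + 274159 = \left(-121 + 295220\right) + 274159 = 295099 + 274159 = 569258$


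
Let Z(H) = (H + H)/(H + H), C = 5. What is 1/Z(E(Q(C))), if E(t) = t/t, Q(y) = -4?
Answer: 1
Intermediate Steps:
E(t) = 1
Z(H) = 1 (Z(H) = (2*H)/((2*H)) = (2*H)*(1/(2*H)) = 1)
1/Z(E(Q(C))) = 1/1 = 1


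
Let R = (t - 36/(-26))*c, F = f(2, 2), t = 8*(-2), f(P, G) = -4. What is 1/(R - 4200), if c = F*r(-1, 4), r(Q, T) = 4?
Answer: -13/51560 ≈ -0.00025213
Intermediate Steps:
t = -16
F = -4
c = -16 (c = -4*4 = -16)
R = 3040/13 (R = (-16 - 36/(-26))*(-16) = (-16 - 36*(-1/26))*(-16) = (-16 + 18/13)*(-16) = -190/13*(-16) = 3040/13 ≈ 233.85)
1/(R - 4200) = 1/(3040/13 - 4200) = 1/(-51560/13) = -13/51560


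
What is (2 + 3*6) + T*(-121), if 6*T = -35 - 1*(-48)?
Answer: -1453/6 ≈ -242.17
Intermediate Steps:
T = 13/6 (T = (-35 - 1*(-48))/6 = (-35 + 48)/6 = (1/6)*13 = 13/6 ≈ 2.1667)
(2 + 3*6) + T*(-121) = (2 + 3*6) + (13/6)*(-121) = (2 + 18) - 1573/6 = 20 - 1573/6 = -1453/6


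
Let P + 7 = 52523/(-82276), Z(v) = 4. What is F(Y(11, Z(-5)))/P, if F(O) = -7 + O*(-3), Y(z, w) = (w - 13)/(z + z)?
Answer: 5224526/6913005 ≈ 0.75575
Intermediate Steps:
Y(z, w) = (-13 + w)/(2*z) (Y(z, w) = (-13 + w)/((2*z)) = (-13 + w)*(1/(2*z)) = (-13 + w)/(2*z))
P = -628455/82276 (P = -7 + 52523/(-82276) = -7 + 52523*(-1/82276) = -7 - 52523/82276 = -628455/82276 ≈ -7.6384)
F(O) = -7 - 3*O
F(Y(11, Z(-5)))/P = (-7 - 3*(-13 + 4)/(2*11))/(-628455/82276) = (-7 - 3*(-9)/(2*11))*(-82276/628455) = (-7 - 3*(-9/22))*(-82276/628455) = (-7 + 27/22)*(-82276/628455) = -127/22*(-82276/628455) = 5224526/6913005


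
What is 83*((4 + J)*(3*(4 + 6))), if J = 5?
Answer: 22410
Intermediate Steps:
83*((4 + J)*(3*(4 + 6))) = 83*((4 + 5)*(3*(4 + 6))) = 83*(9*(3*10)) = 83*(9*30) = 83*270 = 22410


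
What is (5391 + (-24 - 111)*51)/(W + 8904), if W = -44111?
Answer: 1494/35207 ≈ 0.042435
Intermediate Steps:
(5391 + (-24 - 111)*51)/(W + 8904) = (5391 + (-24 - 111)*51)/(-44111 + 8904) = (5391 - 135*51)/(-35207) = (5391 - 6885)*(-1/35207) = -1494*(-1/35207) = 1494/35207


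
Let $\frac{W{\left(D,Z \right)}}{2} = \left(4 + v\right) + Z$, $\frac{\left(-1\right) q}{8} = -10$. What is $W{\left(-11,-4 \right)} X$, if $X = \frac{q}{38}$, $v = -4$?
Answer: $- \frac{320}{19} \approx -16.842$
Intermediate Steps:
$q = 80$ ($q = \left(-8\right) \left(-10\right) = 80$)
$X = \frac{40}{19}$ ($X = \frac{80}{38} = 80 \cdot \frac{1}{38} = \frac{40}{19} \approx 2.1053$)
$W{\left(D,Z \right)} = 2 Z$ ($W{\left(D,Z \right)} = 2 \left(\left(4 - 4\right) + Z\right) = 2 \left(0 + Z\right) = 2 Z$)
$W{\left(-11,-4 \right)} X = 2 \left(-4\right) \frac{40}{19} = \left(-8\right) \frac{40}{19} = - \frac{320}{19}$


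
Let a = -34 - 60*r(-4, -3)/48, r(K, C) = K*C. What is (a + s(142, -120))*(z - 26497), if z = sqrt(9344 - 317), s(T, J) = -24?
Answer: 1934281 - 219*sqrt(1003) ≈ 1.9273e+6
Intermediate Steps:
r(K, C) = C*K
z = 3*sqrt(1003) (z = sqrt(9027) = 3*sqrt(1003) ≈ 95.010)
a = -49 (a = -34 - 60*(-3*(-4))/48 = -34 - 720/48 = -34 - 60*1/4 = -34 - 15 = -49)
(a + s(142, -120))*(z - 26497) = (-49 - 24)*(3*sqrt(1003) - 26497) = -73*(-26497 + 3*sqrt(1003)) = 1934281 - 219*sqrt(1003)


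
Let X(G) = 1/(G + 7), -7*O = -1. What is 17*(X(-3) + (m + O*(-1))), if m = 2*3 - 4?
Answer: 1003/28 ≈ 35.821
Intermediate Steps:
O = ⅐ (O = -⅐*(-1) = ⅐ ≈ 0.14286)
X(G) = 1/(7 + G)
m = 2 (m = 6 - 4 = 2)
17*(X(-3) + (m + O*(-1))) = 17*(1/(7 - 3) + (2 + (⅐)*(-1))) = 17*(1/4 + (2 - ⅐)) = 17*(¼ + 13/7) = 17*(59/28) = 1003/28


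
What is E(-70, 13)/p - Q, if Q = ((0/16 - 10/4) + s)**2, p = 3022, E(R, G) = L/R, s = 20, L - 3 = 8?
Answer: -16196034/52885 ≈ -306.25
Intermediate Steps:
L = 11 (L = 3 + 8 = 11)
E(R, G) = 11/R
Q = 1225/4 (Q = ((0/16 - 10/4) + 20)**2 = ((0*(1/16) - 10*1/4) + 20)**2 = ((0 - 5/2) + 20)**2 = (-5/2 + 20)**2 = (35/2)**2 = 1225/4 ≈ 306.25)
E(-70, 13)/p - Q = (11/(-70))/3022 - 1*1225/4 = (11*(-1/70))*(1/3022) - 1225/4 = -11/70*1/3022 - 1225/4 = -11/211540 - 1225/4 = -16196034/52885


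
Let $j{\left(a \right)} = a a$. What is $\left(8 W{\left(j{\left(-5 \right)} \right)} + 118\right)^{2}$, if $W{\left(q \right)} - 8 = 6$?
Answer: $52900$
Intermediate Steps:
$j{\left(a \right)} = a^{2}$
$W{\left(q \right)} = 14$ ($W{\left(q \right)} = 8 + 6 = 14$)
$\left(8 W{\left(j{\left(-5 \right)} \right)} + 118\right)^{2} = \left(8 \cdot 14 + 118\right)^{2} = \left(112 + 118\right)^{2} = 230^{2} = 52900$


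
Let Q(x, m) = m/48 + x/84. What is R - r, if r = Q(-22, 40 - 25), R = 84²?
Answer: 2370799/336 ≈ 7056.0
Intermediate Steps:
R = 7056
Q(x, m) = m/48 + x/84 (Q(x, m) = m*(1/48) + x*(1/84) = m/48 + x/84)
r = 17/336 (r = (40 - 25)/48 + (1/84)*(-22) = (1/48)*15 - 11/42 = 5/16 - 11/42 = 17/336 ≈ 0.050595)
R - r = 7056 - 1*17/336 = 7056 - 17/336 = 2370799/336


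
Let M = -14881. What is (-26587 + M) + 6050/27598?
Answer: -572213907/13799 ≈ -41468.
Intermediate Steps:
(-26587 + M) + 6050/27598 = (-26587 - 14881) + 6050/27598 = -41468 + 6050*(1/27598) = -41468 + 3025/13799 = -572213907/13799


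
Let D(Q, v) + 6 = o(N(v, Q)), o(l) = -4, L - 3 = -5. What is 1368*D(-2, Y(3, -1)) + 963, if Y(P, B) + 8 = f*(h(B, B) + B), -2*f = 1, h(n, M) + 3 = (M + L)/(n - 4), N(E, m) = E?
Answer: -12717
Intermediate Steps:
L = -2 (L = 3 - 5 = -2)
h(n, M) = -3 + (-2 + M)/(-4 + n) (h(n, M) = -3 + (M - 2)/(n - 4) = -3 + (-2 + M)/(-4 + n))
f = -½ (f = -½*1 = -½ ≈ -0.50000)
Y(P, B) = -8 - B/2 - (10 - 2*B)/(2*(-4 + B)) (Y(P, B) = -8 - ((10 + B - 3*B)/(-4 + B) + B)/2 = -8 - ((10 - 2*B)/(-4 + B) + B)/2 = -8 - (B + (10 - 2*B)/(-4 + B))/2 = -8 + (-B/2 - (10 - 2*B)/(2*(-4 + B))) = -8 - B/2 - (10 - 2*B)/(2*(-4 + B)))
D(Q, v) = -10 (D(Q, v) = -6 - 4 = -10)
1368*D(-2, Y(3, -1)) + 963 = 1368*(-10) + 963 = -13680 + 963 = -12717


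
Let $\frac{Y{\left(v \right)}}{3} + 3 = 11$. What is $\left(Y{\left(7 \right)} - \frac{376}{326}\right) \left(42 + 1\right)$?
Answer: $\frac{160132}{163} \approx 982.41$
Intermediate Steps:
$Y{\left(v \right)} = 24$ ($Y{\left(v \right)} = -9 + 3 \cdot 11 = -9 + 33 = 24$)
$\left(Y{\left(7 \right)} - \frac{376}{326}\right) \left(42 + 1\right) = \left(24 - \frac{376}{326}\right) \left(42 + 1\right) = \left(24 - \frac{188}{163}\right) 43 = \frac{3724}{163} \cdot 43 = \frac{160132}{163}$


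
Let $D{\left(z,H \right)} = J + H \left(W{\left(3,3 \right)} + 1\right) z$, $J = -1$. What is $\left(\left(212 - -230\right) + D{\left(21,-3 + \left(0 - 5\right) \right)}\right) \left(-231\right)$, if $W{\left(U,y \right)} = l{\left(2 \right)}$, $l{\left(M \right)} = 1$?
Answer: $-24255$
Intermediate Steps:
$W{\left(U,y \right)} = 1$
$D{\left(z,H \right)} = -1 + 2 H z$ ($D{\left(z,H \right)} = -1 + H \left(1 + 1\right) z = -1 + H 2 z = -1 + 2 H z$)
$\left(\left(212 - -230\right) + D{\left(21,-3 + \left(0 - 5\right) \right)}\right) \left(-231\right) = \left(\left(212 - -230\right) + \left(-1 + 2 \left(-3 + \left(0 - 5\right)\right) 21\right)\right) \left(-231\right) = \left(\left(212 + 230\right) + \left(-1 + 2 \left(-3 + \left(0 - 5\right)\right) 21\right)\right) \left(-231\right) = \left(442 + \left(-1 + 2 \left(-3 - 5\right) 21\right)\right) \left(-231\right) = \left(442 + \left(-1 + 2 \left(-8\right) 21\right)\right) \left(-231\right) = \left(442 - 337\right) \left(-231\right) = 105 \left(-231\right) = -24255$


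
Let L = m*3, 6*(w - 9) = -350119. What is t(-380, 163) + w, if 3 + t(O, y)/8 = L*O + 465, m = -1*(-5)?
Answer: -601489/6 ≈ -1.0025e+5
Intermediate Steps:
w = -350065/6 (w = 9 + (⅙)*(-350119) = 9 - 350119/6 = -350065/6 ≈ -58344.)
m = 5
L = 15 (L = 5*3 = 15)
t(O, y) = 3696 + 120*O (t(O, y) = -24 + 8*(15*O + 465) = -24 + 8*(465 + 15*O) = -24 + (3720 + 120*O) = 3696 + 120*O)
t(-380, 163) + w = (3696 + 120*(-380)) - 350065/6 = (3696 - 45600) - 350065/6 = -41904 - 350065/6 = -601489/6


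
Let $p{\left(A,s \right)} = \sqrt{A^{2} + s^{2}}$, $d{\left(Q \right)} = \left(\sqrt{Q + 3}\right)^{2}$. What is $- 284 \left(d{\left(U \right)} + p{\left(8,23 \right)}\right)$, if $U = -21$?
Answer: $5112 - 284 \sqrt{593} \approx -1803.9$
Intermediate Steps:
$d{\left(Q \right)} = 3 + Q$ ($d{\left(Q \right)} = \left(\sqrt{3 + Q}\right)^{2} = 3 + Q$)
$- 284 \left(d{\left(U \right)} + p{\left(8,23 \right)}\right) = - 284 \left(\left(3 - 21\right) + \sqrt{8^{2} + 23^{2}}\right) = - 284 \left(-18 + \sqrt{64 + 529}\right) = - 284 \left(-18 + \sqrt{593}\right) = 5112 - 284 \sqrt{593}$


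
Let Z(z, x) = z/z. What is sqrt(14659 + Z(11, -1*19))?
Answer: 2*sqrt(3665) ≈ 121.08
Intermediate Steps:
Z(z, x) = 1
sqrt(14659 + Z(11, -1*19)) = sqrt(14659 + 1) = sqrt(14660) = 2*sqrt(3665)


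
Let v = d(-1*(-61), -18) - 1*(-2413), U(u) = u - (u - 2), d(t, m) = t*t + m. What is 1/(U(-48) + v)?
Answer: 1/6118 ≈ 0.00016345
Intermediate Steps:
d(t, m) = m + t**2 (d(t, m) = t**2 + m = m + t**2)
U(u) = 2 (U(u) = u - (-2 + u) = u + (2 - u) = 2)
v = 6116 (v = (-18 + (-1*(-61))**2) - 1*(-2413) = (-18 + 61**2) + 2413 = (-18 + 3721) + 2413 = 3703 + 2413 = 6116)
1/(U(-48) + v) = 1/(2 + 6116) = 1/6118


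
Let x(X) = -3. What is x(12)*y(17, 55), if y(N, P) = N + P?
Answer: -216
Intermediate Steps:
x(12)*y(17, 55) = -3*(17 + 55) = -3*72 = -216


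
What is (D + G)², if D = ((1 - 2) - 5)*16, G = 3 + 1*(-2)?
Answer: 9025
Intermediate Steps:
G = 1 (G = 3 - 2 = 1)
D = -96 (D = (-1 - 5)*16 = -6*16 = -96)
(D + G)² = (-96 + 1)² = (-95)² = 9025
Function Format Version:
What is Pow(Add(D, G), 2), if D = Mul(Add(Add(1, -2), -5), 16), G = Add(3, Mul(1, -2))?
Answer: 9025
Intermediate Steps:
G = 1 (G = Add(3, -2) = 1)
D = -96 (D = Mul(Add(-1, -5), 16) = Mul(-6, 16) = -96)
Pow(Add(D, G), 2) = Pow(Add(-96, 1), 2) = Pow(-95, 2) = 9025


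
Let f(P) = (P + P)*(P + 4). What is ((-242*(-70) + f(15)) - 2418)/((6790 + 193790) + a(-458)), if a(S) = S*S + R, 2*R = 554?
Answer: 15092/410621 ≈ 0.036754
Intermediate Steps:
R = 277 (R = (½)*554 = 277)
f(P) = 2*P*(4 + P) (f(P) = (2*P)*(4 + P) = 2*P*(4 + P))
a(S) = 277 + S² (a(S) = S*S + 277 = S² + 277 = 277 + S²)
((-242*(-70) + f(15)) - 2418)/((6790 + 193790) + a(-458)) = ((-242*(-70) + 2*15*(4 + 15)) - 2418)/((6790 + 193790) + (277 + (-458)²)) = ((16940 + 2*15*19) - 2418)/(200580 + (277 + 209764)) = ((16940 + 570) - 2418)/(200580 + 210041) = (17510 - 2418)/410621 = 15092*(1/410621) = 15092/410621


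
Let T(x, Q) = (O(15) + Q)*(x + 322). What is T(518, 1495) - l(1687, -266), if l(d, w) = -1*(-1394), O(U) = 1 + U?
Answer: 1267846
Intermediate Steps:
l(d, w) = 1394
T(x, Q) = (16 + Q)*(322 + x) (T(x, Q) = ((1 + 15) + Q)*(x + 322) = (16 + Q)*(322 + x))
T(518, 1495) - l(1687, -266) = (5152 + 16*518 + 322*1495 + 1495*518) - 1*1394 = (5152 + 8288 + 481390 + 774410) - 1394 = 1269240 - 1394 = 1267846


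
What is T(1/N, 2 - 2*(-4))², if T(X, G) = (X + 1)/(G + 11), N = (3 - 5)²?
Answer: 25/7056 ≈ 0.0035431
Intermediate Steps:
N = 4 (N = (-2)² = 4)
T(X, G) = (1 + X)/(11 + G)
T(1/N, 2 - 2*(-4))² = ((1 + 1/4)/(11 + (2 - 2*(-4))))² = ((1 + 1*(¼))/(11 + (2 + 8)))² = ((1 + ¼)/(11 + 10))² = ((5/4)/21)² = ((1/21)*(5/4))² = (5/84)² = 25/7056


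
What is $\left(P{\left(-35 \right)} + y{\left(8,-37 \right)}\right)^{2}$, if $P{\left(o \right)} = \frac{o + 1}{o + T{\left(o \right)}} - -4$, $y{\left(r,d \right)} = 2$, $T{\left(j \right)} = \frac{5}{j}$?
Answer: $\frac{734449}{15129} \approx 48.546$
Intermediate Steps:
$P{\left(o \right)} = 4 + \frac{1 + o}{o + \frac{5}{o}}$ ($P{\left(o \right)} = \frac{o + 1}{o + \frac{5}{o}} - -4 = \frac{1 + o}{o + \frac{5}{o}} + 4 = 4 + \frac{1 + o}{o + \frac{5}{o}}$)
$\left(P{\left(-35 \right)} + y{\left(8,-37 \right)}\right)^{2} = \left(\frac{20 - 35 \left(1 + 5 \left(-35\right)\right)}{5 + \left(-35\right)^{2}} + 2\right)^{2} = \left(\frac{20 - 35 \left(1 - 175\right)}{5 + 1225} + 2\right)^{2} = \left(\frac{20 - -6090}{1230} + 2\right)^{2} = \left(\frac{20 + 6090}{1230} + 2\right)^{2} = \left(\frac{1}{1230} \cdot 6110 + 2\right)^{2} = \left(\frac{611}{123} + 2\right)^{2} = \left(\frac{857}{123}\right)^{2} = \frac{734449}{15129}$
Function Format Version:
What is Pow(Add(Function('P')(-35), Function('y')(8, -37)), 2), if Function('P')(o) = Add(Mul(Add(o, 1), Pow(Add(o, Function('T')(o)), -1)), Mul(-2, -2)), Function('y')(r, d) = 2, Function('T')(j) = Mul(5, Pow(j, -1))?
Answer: Rational(734449, 15129) ≈ 48.546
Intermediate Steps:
Function('P')(o) = Add(4, Mul(Pow(Add(o, Mul(5, Pow(o, -1))), -1), Add(1, o))) (Function('P')(o) = Add(Mul(Add(o, 1), Pow(Add(o, Mul(5, Pow(o, -1))), -1)), Mul(-2, -2)) = Add(Mul(Add(1, o), Pow(Add(o, Mul(5, Pow(o, -1))), -1)), 4) = Add(Mul(Pow(Add(o, Mul(5, Pow(o, -1))), -1), Add(1, o)), 4) = Add(4, Mul(Pow(Add(o, Mul(5, Pow(o, -1))), -1), Add(1, o))))
Pow(Add(Function('P')(-35), Function('y')(8, -37)), 2) = Pow(Add(Mul(Pow(Add(5, Pow(-35, 2)), -1), Add(20, Mul(-35, Add(1, Mul(5, -35))))), 2), 2) = Pow(Add(Mul(Pow(Add(5, 1225), -1), Add(20, Mul(-35, Add(1, -175)))), 2), 2) = Pow(Add(Mul(Pow(1230, -1), Add(20, Mul(-35, -174))), 2), 2) = Pow(Add(Mul(Rational(1, 1230), Add(20, 6090)), 2), 2) = Pow(Add(Mul(Rational(1, 1230), 6110), 2), 2) = Pow(Add(Rational(611, 123), 2), 2) = Pow(Rational(857, 123), 2) = Rational(734449, 15129)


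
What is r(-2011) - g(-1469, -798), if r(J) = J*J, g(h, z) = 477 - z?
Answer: 4042846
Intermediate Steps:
r(J) = J**2
r(-2011) - g(-1469, -798) = (-2011)**2 - (477 - 1*(-798)) = 4044121 - (477 + 798) = 4044121 - 1*1275 = 4044121 - 1275 = 4042846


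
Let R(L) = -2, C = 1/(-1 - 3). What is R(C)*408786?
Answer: -817572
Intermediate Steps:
C = -¼ (C = 1/(-4) = -¼ ≈ -0.25000)
R(C)*408786 = -2*408786 = -817572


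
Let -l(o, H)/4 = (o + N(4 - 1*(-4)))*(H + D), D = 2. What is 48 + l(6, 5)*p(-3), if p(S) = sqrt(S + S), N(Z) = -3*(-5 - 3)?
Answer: 48 - 840*I*sqrt(6) ≈ 48.0 - 2057.6*I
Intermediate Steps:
N(Z) = 24 (N(Z) = -3*(-8) = 24)
p(S) = sqrt(2)*sqrt(S) (p(S) = sqrt(2*S) = sqrt(2)*sqrt(S))
l(o, H) = -4*(2 + H)*(24 + o) (l(o, H) = -4*(o + 24)*(H + 2) = -4*(24 + o)*(2 + H) = -4*(2 + H)*(24 + o))
48 + l(6, 5)*p(-3) = 48 + (-192 - 96*5 - 8*6 - 4*5*6)*(sqrt(2)*sqrt(-3)) = 48 + (-192 - 480 - 48 - 120)*(sqrt(2)*(I*sqrt(3))) = 48 - 840*I*sqrt(6)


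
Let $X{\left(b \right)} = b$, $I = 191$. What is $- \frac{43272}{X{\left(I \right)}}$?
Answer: $- \frac{43272}{191} \approx -226.55$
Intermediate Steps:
$- \frac{43272}{X{\left(I \right)}} = - \frac{43272}{191}$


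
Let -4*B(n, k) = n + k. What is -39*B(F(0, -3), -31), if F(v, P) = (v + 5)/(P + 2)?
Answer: -351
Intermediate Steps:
F(v, P) = (5 + v)/(2 + P)
B(n, k) = -k/4 - n/4 (B(n, k) = -(n + k)/4 = -(k + n)/4 = -k/4 - n/4)
-39*B(F(0, -3), -31) = -39*(-¼*(-31) - (5 + 0)/(4*(2 - 3))) = -39*(31/4 - 5/(4*(-1))) = -39*(31/4 - (-1)*5/4) = -39*(31/4 - ¼*(-5)) = -39*(31/4 + 5/4) = -39*9 = -351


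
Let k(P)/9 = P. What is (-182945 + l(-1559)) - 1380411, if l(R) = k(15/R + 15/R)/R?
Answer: -3799707053966/2430481 ≈ -1.5634e+6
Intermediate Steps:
k(P) = 9*P
l(R) = 270/R² (l(R) = (9*(15/R + 15/R))/R = (9*(30/R))/R = (270/R)/R = 270/R²)
(-182945 + l(-1559)) - 1380411 = (-182945 + 270/(-1559)²) - 1380411 = (-182945 + 270*(1/2430481)) - 1380411 = (-182945 + 270/2430481) - 1380411 = -444644346275/2430481 - 1380411 = -3799707053966/2430481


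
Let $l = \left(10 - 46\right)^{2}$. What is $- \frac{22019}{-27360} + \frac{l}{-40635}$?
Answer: $\frac{6365063}{8235360} \approx 0.77289$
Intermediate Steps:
$l = 1296$ ($l = \left(-36\right)^{2} = 1296$)
$- \frac{22019}{-27360} + \frac{l}{-40635} = - \frac{22019}{-27360} + \frac{1296}{-40635} = \left(-22019\right) \left(- \frac{1}{27360}\right) + 1296 \left(- \frac{1}{40635}\right) = \frac{22019}{27360} - \frac{48}{1505} = \frac{6365063}{8235360}$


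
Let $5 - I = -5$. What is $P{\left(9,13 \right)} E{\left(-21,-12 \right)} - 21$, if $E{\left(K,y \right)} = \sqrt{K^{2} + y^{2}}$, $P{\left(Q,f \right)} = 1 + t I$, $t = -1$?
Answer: $-21 - 27 \sqrt{65} \approx -238.68$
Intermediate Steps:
$I = 10$ ($I = 5 - -5 = 5 + 5 = 10$)
$P{\left(Q,f \right)} = -9$ ($P{\left(Q,f \right)} = 1 - 10 = -9$)
$P{\left(9,13 \right)} E{\left(-21,-12 \right)} - 21 = - 9 \sqrt{\left(-21\right)^{2} + \left(-12\right)^{2}} - 21 = - 9 \sqrt{441 + 144} - 21 = - 9 \sqrt{585} - 21 = - 9 \cdot 3 \sqrt{65} - 21 = - 27 \sqrt{65} - 21 = -21 - 27 \sqrt{65}$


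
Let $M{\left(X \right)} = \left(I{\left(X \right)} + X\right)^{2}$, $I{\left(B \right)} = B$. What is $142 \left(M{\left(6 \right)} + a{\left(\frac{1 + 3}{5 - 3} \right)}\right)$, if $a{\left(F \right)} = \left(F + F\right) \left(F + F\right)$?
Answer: $22720$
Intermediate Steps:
$M{\left(X \right)} = 4 X^{2}$ ($M{\left(X \right)} = \left(X + X\right)^{2} = \left(2 X\right)^{2} = 4 X^{2}$)
$a{\left(F \right)} = 4 F^{2}$ ($a{\left(F \right)} = 2 F 2 F = 4 F^{2}$)
$142 \left(M{\left(6 \right)} + a{\left(\frac{1 + 3}{5 - 3} \right)}\right) = 142 \left(4 \cdot 6^{2} + 4 \left(\frac{1 + 3}{5 - 3}\right)^{2}\right) = 142 \left(4 \cdot 36 + 4 \left(\frac{4}{2}\right)^{2}\right) = 142 \left(144 + 4 \left(4 \cdot \frac{1}{2}\right)^{2}\right) = 142 \left(144 + 4 \cdot 2^{2}\right) = 142 \left(144 + 4 \cdot 4\right) = 142 \left(144 + 16\right) = 142 \cdot 160 = 22720$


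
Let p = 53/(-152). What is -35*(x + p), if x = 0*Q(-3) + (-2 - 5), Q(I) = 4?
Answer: 39095/152 ≈ 257.20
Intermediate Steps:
p = -53/152 (p = 53*(-1/152) = -53/152 ≈ -0.34868)
x = -7 (x = 0*4 + (-2 - 5) = 0 - 7 = -7)
-35*(x + p) = -35*(-7 - 53/152) = -35*(-1117/152) = 39095/152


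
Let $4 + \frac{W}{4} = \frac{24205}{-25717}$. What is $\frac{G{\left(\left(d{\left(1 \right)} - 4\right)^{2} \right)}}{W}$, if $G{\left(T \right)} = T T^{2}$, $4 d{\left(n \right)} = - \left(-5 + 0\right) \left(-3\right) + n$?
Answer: $- \frac{292932703125}{32530688} \approx -9004.8$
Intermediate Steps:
$d{\left(n \right)} = - \frac{15}{4} + \frac{n}{4}$ ($d{\left(n \right)} = \frac{- \left(-5 + 0\right) \left(-3\right) + n}{4} = \frac{- \left(-5\right) \left(-3\right) + n}{4} = \frac{\left(-1\right) 15 + n}{4} = \frac{-15 + n}{4} = - \frac{15}{4} + \frac{n}{4}$)
$G{\left(T \right)} = T^{3}$
$W = - \frac{508292}{25717}$ ($W = -16 + 4 \frac{24205}{-25717} = -16 + 4 \cdot 24205 \left(- \frac{1}{25717}\right) = -16 + 4 \left(- \frac{24205}{25717}\right) = -16 - \frac{96820}{25717} = - \frac{508292}{25717} \approx -19.765$)
$\frac{G{\left(\left(d{\left(1 \right)} - 4\right)^{2} \right)}}{W} = \frac{\left(\left(\left(- \frac{15}{4} + \frac{1}{4} \cdot 1\right) - 4\right)^{2}\right)^{3}}{- \frac{508292}{25717}} = \left(\left(\left(- \frac{15}{4} + \frac{1}{4}\right) - 4\right)^{2}\right)^{3} \left(- \frac{25717}{508292}\right) = \left(\left(- \frac{7}{2} - 4\right)^{2}\right)^{3} \left(- \frac{25717}{508292}\right) = \left(\left(- \frac{15}{2}\right)^{2}\right)^{3} \left(- \frac{25717}{508292}\right) = \left(\frac{225}{4}\right)^{3} \left(- \frac{25717}{508292}\right) = \frac{11390625}{64} \left(- \frac{25717}{508292}\right) = - \frac{292932703125}{32530688}$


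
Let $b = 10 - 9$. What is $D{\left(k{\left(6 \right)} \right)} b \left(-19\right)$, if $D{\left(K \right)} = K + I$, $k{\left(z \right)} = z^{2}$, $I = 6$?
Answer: $-798$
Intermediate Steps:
$D{\left(K \right)} = 6 + K$ ($D{\left(K \right)} = K + 6 = 6 + K$)
$b = 1$ ($b = 10 - 9 = 1$)
$D{\left(k{\left(6 \right)} \right)} b \left(-19\right) = \left(6 + 6^{2}\right) 1 \left(-19\right) = \left(6 + 36\right) 1 \left(-19\right) = 42 \cdot 1 \left(-19\right) = 42 \left(-19\right) = -798$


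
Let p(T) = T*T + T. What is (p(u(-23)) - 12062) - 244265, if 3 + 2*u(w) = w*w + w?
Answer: -771293/4 ≈ -1.9282e+5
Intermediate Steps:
u(w) = -3/2 + w/2 + w²/2 (u(w) = -3/2 + (w*w + w)/2 = -3/2 + (w² + w)/2 = -3/2 + (w + w²)/2 = -3/2 + (w/2 + w²/2) = -3/2 + w/2 + w²/2)
p(T) = T + T² (p(T) = T² + T = T + T²)
(p(u(-23)) - 12062) - 244265 = ((-3/2 + (½)*(-23) + (½)*(-23)²)*(1 + (-3/2 + (½)*(-23) + (½)*(-23)²)) - 12062) - 244265 = ((-3/2 - 23/2 + (½)*529)*(1 + (-3/2 - 23/2 + (½)*529)) - 12062) - 244265 = ((-3/2 - 23/2 + 529/2)*(1 + (-3/2 - 23/2 + 529/2)) - 12062) - 244265 = (503*(1 + 503/2)/2 - 12062) - 244265 = ((503/2)*(505/2) - 12062) - 244265 = (254015/4 - 12062) - 244265 = 205767/4 - 244265 = -771293/4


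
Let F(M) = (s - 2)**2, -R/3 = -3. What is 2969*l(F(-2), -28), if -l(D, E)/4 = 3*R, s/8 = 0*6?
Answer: -320652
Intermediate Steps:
s = 0 (s = 8*(0*6) = 8*0 = 0)
R = 9 (R = -3*(-3) = 9)
F(M) = 4 (F(M) = (0 - 2)**2 = (-2)**2 = 4)
l(D, E) = -108 (l(D, E) = -12*9 = -4*27 = -108)
2969*l(F(-2), -28) = 2969*(-108) = -320652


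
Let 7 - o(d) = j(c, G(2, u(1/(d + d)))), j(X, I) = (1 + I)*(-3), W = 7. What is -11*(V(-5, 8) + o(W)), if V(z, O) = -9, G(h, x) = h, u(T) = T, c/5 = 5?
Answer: -77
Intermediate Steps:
c = 25 (c = 5*5 = 25)
j(X, I) = -3 - 3*I
o(d) = 16 (o(d) = 7 - (-3 - 3*2) = 7 - (-3 - 6) = 7 - 1*(-9) = 7 + 9 = 16)
-11*(V(-5, 8) + o(W)) = -11*(-9 + 16) = -11*7 = -77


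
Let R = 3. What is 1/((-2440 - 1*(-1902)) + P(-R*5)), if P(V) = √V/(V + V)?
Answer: -32280/17366641 + 2*I*√15/17366641 ≈ -0.0018587 + 4.4603e-7*I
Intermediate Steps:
P(V) = 1/(2*√V) (P(V) = √V/((2*V)) = (1/(2*V))*√V = 1/(2*√V))
1/((-2440 - 1*(-1902)) + P(-R*5)) = 1/((-2440 - 1*(-1902)) + 1/(2*√(-1*3*5))) = 1/((-2440 + 1902) + 1/(2*√(-3*5))) = 1/(-538 + 1/(2*√(-15))) = 1/(-538 + (-I*√15/15)/2) = 1/(-538 - I*√15/30)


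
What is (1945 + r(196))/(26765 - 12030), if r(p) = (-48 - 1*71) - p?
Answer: 326/2947 ≈ 0.11062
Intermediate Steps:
r(p) = -119 - p (r(p) = (-48 - 71) - p = -119 - p)
(1945 + r(196))/(26765 - 12030) = (1945 + (-119 - 1*196))/(26765 - 12030) = (1945 + (-119 - 196))/14735 = (1945 - 315)*(1/14735) = 1630*(1/14735) = 326/2947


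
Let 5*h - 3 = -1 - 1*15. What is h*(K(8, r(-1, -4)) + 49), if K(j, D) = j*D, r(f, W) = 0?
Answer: -637/5 ≈ -127.40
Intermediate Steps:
h = -13/5 (h = ⅗ + (-1 - 1*15)/5 = ⅗ + (-1 - 15)/5 = ⅗ + (⅕)*(-16) = ⅗ - 16/5 = -13/5 ≈ -2.6000)
K(j, D) = D*j
h*(K(8, r(-1, -4)) + 49) = -13*(0*8 + 49)/5 = -13*(0 + 49)/5 = -13/5*49 = -637/5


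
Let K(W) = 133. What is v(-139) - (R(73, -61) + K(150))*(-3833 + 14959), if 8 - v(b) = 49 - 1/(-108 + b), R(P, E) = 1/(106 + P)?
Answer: -65429101488/44213 ≈ -1.4799e+6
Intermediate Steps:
v(b) = -41 + 1/(-108 + b) (v(b) = 8 - (49 - 1/(-108 + b)) = 8 + (-49 + 1/(-108 + b)) = -41 + 1/(-108 + b))
v(-139) - (R(73, -61) + K(150))*(-3833 + 14959) = (4429 - 41*(-139))/(-108 - 139) - (1/(106 + 73) + 133)*(-3833 + 14959) = (4429 + 5699)/(-247) - (1/179 + 133)*11126 = -1/247*10128 - (1/179 + 133)*11126 = -10128/247 - 23808*11126/179 = -10128/247 - 1*264887808/179 = -10128/247 - 264887808/179 = -65429101488/44213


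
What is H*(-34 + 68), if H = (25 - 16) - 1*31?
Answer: -748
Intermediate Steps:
H = -22 (H = 9 - 31 = -22)
H*(-34 + 68) = -22*(-34 + 68) = -22*34 = -748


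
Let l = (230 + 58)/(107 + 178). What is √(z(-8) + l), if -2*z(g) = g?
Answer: 2*√11305/95 ≈ 2.2384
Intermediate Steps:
l = 96/95 (l = 288/285 = 288*(1/285) = 96/95 ≈ 1.0105)
z(g) = -g/2
√(z(-8) + l) = √(-½*(-8) + 96/95) = √(4 + 96/95) = √(476/95) = 2*√11305/95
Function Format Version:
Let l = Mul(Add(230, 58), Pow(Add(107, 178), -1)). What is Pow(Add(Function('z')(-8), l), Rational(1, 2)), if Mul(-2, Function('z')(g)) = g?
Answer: Mul(Rational(2, 95), Pow(11305, Rational(1, 2))) ≈ 2.2384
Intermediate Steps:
l = Rational(96, 95) (l = Mul(288, Pow(285, -1)) = Mul(288, Rational(1, 285)) = Rational(96, 95) ≈ 1.0105)
Function('z')(g) = Mul(Rational(-1, 2), g)
Pow(Add(Function('z')(-8), l), Rational(1, 2)) = Pow(Add(Mul(Rational(-1, 2), -8), Rational(96, 95)), Rational(1, 2)) = Pow(Add(4, Rational(96, 95)), Rational(1, 2)) = Pow(Rational(476, 95), Rational(1, 2)) = Mul(Rational(2, 95), Pow(11305, Rational(1, 2)))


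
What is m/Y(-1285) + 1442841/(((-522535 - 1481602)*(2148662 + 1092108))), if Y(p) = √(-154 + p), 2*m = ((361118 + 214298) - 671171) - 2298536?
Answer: -1442841/6494947065490 + 2394291*I*√1439/2878 ≈ -2.2215e-7 + 31559.0*I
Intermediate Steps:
m = -2394291/2 (m = (((361118 + 214298) - 671171) - 2298536)/2 = ((575416 - 671171) - 2298536)/2 = (-95755 - 2298536)/2 = (½)*(-2394291) = -2394291/2 ≈ -1.1971e+6)
m/Y(-1285) + 1442841/(((-522535 - 1481602)*(2148662 + 1092108))) = -2394291/(2*√(-154 - 1285)) + 1442841/(((-522535 - 1481602)*(2148662 + 1092108))) = -2394291*(-I*√1439/1439)/2 + 1442841/((-2004137*3240770)) = -2394291*(-I*√1439/1439)/2 + 1442841/(-6494947065490) = -(-2394291)*I*√1439/2878 + 1442841*(-1/6494947065490) = 2394291*I*√1439/2878 - 1442841/6494947065490 = -1442841/6494947065490 + 2394291*I*√1439/2878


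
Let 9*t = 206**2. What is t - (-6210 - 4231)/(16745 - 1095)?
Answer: 664217369/140850 ≈ 4715.8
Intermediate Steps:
t = 42436/9 (t = (1/9)*206**2 = (1/9)*42436 = 42436/9 ≈ 4715.1)
t - (-6210 - 4231)/(16745 - 1095) = 42436/9 - (-6210 - 4231)/(16745 - 1095) = 42436/9 - (-10441)/15650 = 42436/9 - 1*(-10441/15650) = 42436/9 + 10441/15650 = 664217369/140850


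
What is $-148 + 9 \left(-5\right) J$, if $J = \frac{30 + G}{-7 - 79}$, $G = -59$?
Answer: $- \frac{14033}{86} \approx -163.17$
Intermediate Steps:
$J = \frac{29}{86}$ ($J = \frac{30 - 59}{-7 - 79} = - \frac{29}{-86} = \left(-29\right) \left(- \frac{1}{86}\right) = \frac{29}{86} \approx 0.33721$)
$-148 + 9 \left(-5\right) J = -148 + 9 \left(-5\right) \frac{29}{86} = -148 - \frac{1305}{86} = - \frac{14033}{86}$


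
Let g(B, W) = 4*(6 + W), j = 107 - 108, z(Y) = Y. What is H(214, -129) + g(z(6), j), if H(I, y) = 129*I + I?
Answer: 27840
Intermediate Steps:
j = -1
g(B, W) = 24 + 4*W
H(I, y) = 130*I
H(214, -129) + g(z(6), j) = 130*214 + (24 + 4*(-1)) = 27820 + (24 - 4) = 27820 + 20 = 27840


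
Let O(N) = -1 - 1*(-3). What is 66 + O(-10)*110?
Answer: 286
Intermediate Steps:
O(N) = 2 (O(N) = -1 + 3 = 2)
66 + O(-10)*110 = 66 + 2*110 = 66 + 220 = 286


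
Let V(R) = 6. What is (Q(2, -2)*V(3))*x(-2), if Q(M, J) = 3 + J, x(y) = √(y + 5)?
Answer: 6*√3 ≈ 10.392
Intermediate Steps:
x(y) = √(5 + y)
(Q(2, -2)*V(3))*x(-2) = ((3 - 2)*6)*√(5 - 2) = (1*6)*√3 = 6*√3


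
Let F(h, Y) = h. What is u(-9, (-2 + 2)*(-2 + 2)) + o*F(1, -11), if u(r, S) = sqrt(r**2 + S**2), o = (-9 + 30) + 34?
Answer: 64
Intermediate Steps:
o = 55 (o = 21 + 34 = 55)
u(r, S) = sqrt(S**2 + r**2)
u(-9, (-2 + 2)*(-2 + 2)) + o*F(1, -11) = sqrt(((-2 + 2)*(-2 + 2))**2 + (-9)**2) + 55*1 = sqrt((0*0)**2 + 81) + 55 = sqrt(0**2 + 81) + 55 = sqrt(0 + 81) + 55 = sqrt(81) + 55 = 9 + 55 = 64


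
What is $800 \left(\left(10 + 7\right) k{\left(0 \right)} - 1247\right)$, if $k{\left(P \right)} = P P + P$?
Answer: $-997600$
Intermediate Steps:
$k{\left(P \right)} = P + P^{2}$ ($k{\left(P \right)} = P^{2} + P = P + P^{2}$)
$800 \left(\left(10 + 7\right) k{\left(0 \right)} - 1247\right) = 800 \left(\left(10 + 7\right) 0 \left(1 + 0\right) - 1247\right) = 800 \left(17 \cdot 0 \cdot 1 - 1247\right) = 800 \left(17 \cdot 0 - 1247\right) = 800 \left(0 - 1247\right) = 800 \left(-1247\right) = -997600$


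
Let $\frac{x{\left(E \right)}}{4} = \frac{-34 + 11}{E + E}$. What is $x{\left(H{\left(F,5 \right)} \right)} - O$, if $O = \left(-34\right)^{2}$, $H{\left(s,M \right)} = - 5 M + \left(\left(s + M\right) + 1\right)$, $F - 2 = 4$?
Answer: $- \frac{14982}{13} \approx -1152.5$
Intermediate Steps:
$F = 6$ ($F = 2 + 4 = 6$)
$H{\left(s,M \right)} = 1 + s - 4 M$ ($H{\left(s,M \right)} = - 5 M + \left(\left(M + s\right) + 1\right) = - 5 M + \left(1 + M + s\right) = 1 + s - 4 M$)
$x{\left(E \right)} = - \frac{46}{E}$ ($x{\left(E \right)} = 4 \frac{-34 + 11}{E + E} = 4 \left(- \frac{23}{2 E}\right) = - \frac{46}{E}$)
$O = 1156$
$x{\left(H{\left(F,5 \right)} \right)} - O = - \frac{46}{1 + 6 - 20} - 1156 = - \frac{46}{-13} - 1156 = \left(-46\right) \left(- \frac{1}{13}\right) - 1156 = \frac{46}{13} - 1156 = - \frac{14982}{13}$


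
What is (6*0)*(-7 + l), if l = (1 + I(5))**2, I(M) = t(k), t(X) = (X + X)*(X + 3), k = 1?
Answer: 0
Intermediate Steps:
t(X) = 2*X*(3 + X) (t(X) = (2*X)*(3 + X) = 2*X*(3 + X))
I(M) = 8 (I(M) = 2*1*(3 + 1) = 2*1*4 = 8)
l = 81 (l = (1 + 8)**2 = 9**2 = 81)
(6*0)*(-7 + l) = (6*0)*(-7 + 81) = 0*74 = 0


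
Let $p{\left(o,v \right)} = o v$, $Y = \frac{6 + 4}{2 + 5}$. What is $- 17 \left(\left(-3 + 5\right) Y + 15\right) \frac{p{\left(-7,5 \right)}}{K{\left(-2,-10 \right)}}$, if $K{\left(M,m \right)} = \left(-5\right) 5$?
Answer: $-425$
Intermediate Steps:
$K{\left(M,m \right)} = -25$
$Y = \frac{10}{7} \approx 1.4286$
$- 17 \left(\left(-3 + 5\right) Y + 15\right) \frac{p{\left(-7,5 \right)}}{K{\left(-2,-10 \right)}} = - 17 \left(\left(-3 + 5\right) \frac{10}{7} + 15\right) \frac{\left(-7\right) 5}{-25} = - 17 \left(2 \cdot \frac{10}{7} + 15\right) \left(\left(-35\right) \left(- \frac{1}{25}\right)\right) = - 17 \left(\frac{20}{7} + 15\right) \frac{7}{5} = \left(-17\right) \frac{125}{7} \cdot \frac{7}{5} = \left(- \frac{2125}{7}\right) \frac{7}{5} = -425$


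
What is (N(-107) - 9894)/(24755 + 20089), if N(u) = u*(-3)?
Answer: -3191/14948 ≈ -0.21347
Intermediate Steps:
N(u) = -3*u
(N(-107) - 9894)/(24755 + 20089) = (-3*(-107) - 9894)/(24755 + 20089) = (321 - 9894)/44844 = -9573*1/44844 = -3191/14948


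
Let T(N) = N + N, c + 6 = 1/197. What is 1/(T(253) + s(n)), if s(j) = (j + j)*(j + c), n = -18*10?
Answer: 197/13290442 ≈ 1.4823e-5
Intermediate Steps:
n = -180
c = -1181/197 (c = -6 + 1/197 = -1181/197 ≈ -5.9949)
T(N) = 2*N
s(j) = 2*j*(-1181/197 + j) (s(j) = (j + j)*(j - 1181/197) = (2*j)*(-1181/197 + j) = 2*j*(-1181/197 + j))
1/(T(253) + s(n)) = 1/(2*253 + (2/197)*(-180)*(-1181 + 197*(-180))) = 1/(506 + (2/197)*(-180)*(-1181 - 35460)) = 1/(506 + (2/197)*(-180)*(-36641)) = 1/(506 + 13190760/197) = 1/(13290442/197) = 197/13290442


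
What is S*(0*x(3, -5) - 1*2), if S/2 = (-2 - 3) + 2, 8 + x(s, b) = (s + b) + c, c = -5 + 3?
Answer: 12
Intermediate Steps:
c = -2
x(s, b) = -10 + b + s (x(s, b) = -8 + ((s + b) - 2) = -8 + ((b + s) - 2) = -8 + (-2 + b + s) = -10 + b + s)
S = -6 (S = 2*((-2 - 3) + 2) = 2*(-5 + 2) = 2*(-3) = -6)
S*(0*x(3, -5) - 1*2) = -6*(0*(-10 - 5 + 3) - 1*2) = -6*(0*(-12) - 2) = -6*(0 - 2) = -6*(-2) = 12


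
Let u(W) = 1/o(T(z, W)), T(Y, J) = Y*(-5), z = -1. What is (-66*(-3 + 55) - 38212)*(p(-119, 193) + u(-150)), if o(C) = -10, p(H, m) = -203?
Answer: 42289482/5 ≈ 8.4579e+6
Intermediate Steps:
T(Y, J) = -5*Y
u(W) = -1/10 (u(W) = 1/(-10) = -1/10)
(-66*(-3 + 55) - 38212)*(p(-119, 193) + u(-150)) = (-66*(-3 + 55) - 38212)*(-203 - 1/10) = (-66*52 - 38212)*(-2031/10) = (-3432 - 38212)*(-2031/10) = -41644*(-2031/10) = 42289482/5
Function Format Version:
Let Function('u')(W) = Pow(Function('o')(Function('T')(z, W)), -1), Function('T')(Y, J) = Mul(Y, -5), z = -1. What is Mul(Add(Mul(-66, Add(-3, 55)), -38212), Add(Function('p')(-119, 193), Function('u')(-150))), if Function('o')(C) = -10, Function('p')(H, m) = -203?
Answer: Rational(42289482, 5) ≈ 8.4579e+6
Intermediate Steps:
Function('T')(Y, J) = Mul(-5, Y)
Function('u')(W) = Rational(-1, 10) (Function('u')(W) = Pow(-10, -1) = Rational(-1, 10))
Mul(Add(Mul(-66, Add(-3, 55)), -38212), Add(Function('p')(-119, 193), Function('u')(-150))) = Mul(Add(Mul(-66, Add(-3, 55)), -38212), Add(-203, Rational(-1, 10))) = Mul(Add(Mul(-66, 52), -38212), Rational(-2031, 10)) = Mul(Add(-3432, -38212), Rational(-2031, 10)) = Mul(-41644, Rational(-2031, 10)) = Rational(42289482, 5)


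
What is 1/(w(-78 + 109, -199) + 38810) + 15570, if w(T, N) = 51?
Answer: 605065771/38861 ≈ 15570.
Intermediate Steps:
1/(w(-78 + 109, -199) + 38810) + 15570 = 1/(51 + 38810) + 15570 = 1/38861 + 15570 = 605065771/38861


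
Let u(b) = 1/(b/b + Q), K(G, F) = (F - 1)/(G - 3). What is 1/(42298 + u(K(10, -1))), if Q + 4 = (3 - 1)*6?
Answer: 9/380683 ≈ 2.3642e-5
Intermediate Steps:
K(G, F) = (-1 + F)/(-3 + G)
Q = 8 (Q = -4 + (3 - 1)*6 = -4 + 2*6 = -4 + 12 = 8)
u(b) = ⅑ (u(b) = 1/(b/b + 8) = 1/(1 + 8) = 1/9 = ⅑)
1/(42298 + u(K(10, -1))) = 1/(42298 + ⅑) = 1/(380683/9) = 9/380683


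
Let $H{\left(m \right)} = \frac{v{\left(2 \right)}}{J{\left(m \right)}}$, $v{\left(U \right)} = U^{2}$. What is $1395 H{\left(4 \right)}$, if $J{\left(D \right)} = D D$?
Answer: $\frac{1395}{4} \approx 348.75$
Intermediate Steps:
$J{\left(D \right)} = D^{2}$
$H{\left(m \right)} = \frac{4}{m^{2}}$ ($H{\left(m \right)} = \frac{2^{2}}{m^{2}} = \frac{4}{m^{2}}$)
$1395 H{\left(4 \right)} = 1395 \cdot \frac{4}{16} = 1395 \cdot 4 \cdot \frac{1}{16} = 1395 \cdot \frac{1}{4} = \frac{1395}{4}$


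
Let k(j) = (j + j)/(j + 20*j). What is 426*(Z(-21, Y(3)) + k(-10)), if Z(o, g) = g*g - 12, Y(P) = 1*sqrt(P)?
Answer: -26554/7 ≈ -3793.4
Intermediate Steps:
k(j) = 2/21 (k(j) = (2*j)/((21*j)) = (2*j)*(1/(21*j)) = 2/21)
Y(P) = sqrt(P)
Z(o, g) = -12 + g**2 (Z(o, g) = g**2 - 12 = -12 + g**2)
426*(Z(-21, Y(3)) + k(-10)) = 426*((-12 + (sqrt(3))**2) + 2/21) = 426*((-12 + 3) + 2/21) = 426*(-9 + 2/21) = 426*(-187/21) = -26554/7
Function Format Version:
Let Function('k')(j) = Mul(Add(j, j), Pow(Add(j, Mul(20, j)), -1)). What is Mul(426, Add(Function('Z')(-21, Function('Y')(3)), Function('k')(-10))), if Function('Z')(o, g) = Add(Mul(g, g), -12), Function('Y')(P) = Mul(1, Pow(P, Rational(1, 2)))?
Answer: Rational(-26554, 7) ≈ -3793.4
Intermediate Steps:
Function('k')(j) = Rational(2, 21) (Function('k')(j) = Mul(Mul(2, j), Pow(Mul(21, j), -1)) = Mul(Mul(2, j), Mul(Rational(1, 21), Pow(j, -1))) = Rational(2, 21))
Function('Y')(P) = Pow(P, Rational(1, 2))
Function('Z')(o, g) = Add(-12, Pow(g, 2)) (Function('Z')(o, g) = Add(Pow(g, 2), -12) = Add(-12, Pow(g, 2)))
Mul(426, Add(Function('Z')(-21, Function('Y')(3)), Function('k')(-10))) = Mul(426, Add(Add(-12, Pow(Pow(3, Rational(1, 2)), 2)), Rational(2, 21))) = Mul(426, Add(Add(-12, 3), Rational(2, 21))) = Mul(426, Add(-9, Rational(2, 21))) = Mul(426, Rational(-187, 21)) = Rational(-26554, 7)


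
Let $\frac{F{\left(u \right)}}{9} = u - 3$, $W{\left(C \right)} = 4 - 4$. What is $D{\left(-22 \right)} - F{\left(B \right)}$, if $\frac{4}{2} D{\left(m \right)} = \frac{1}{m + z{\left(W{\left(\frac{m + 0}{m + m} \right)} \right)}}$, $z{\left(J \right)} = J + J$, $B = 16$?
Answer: $- \frac{5149}{44} \approx -117.02$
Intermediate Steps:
$W{\left(C \right)} = 0$ ($W{\left(C \right)} = 4 - 4 = 0$)
$z{\left(J \right)} = 2 J$
$D{\left(m \right)} = \frac{1}{2 m}$ ($D{\left(m \right)} = \frac{1}{2 \left(m + 2 \cdot 0\right)} = \frac{1}{2 \left(m + 0\right)} = \frac{1}{2 m}$)
$F{\left(u \right)} = -27 + 9 u$ ($F{\left(u \right)} = 9 \left(u - 3\right) = 9 \left(-3 + u\right) = -27 + 9 u$)
$D{\left(-22 \right)} - F{\left(B \right)} = \frac{1}{2 \left(-22\right)} - \left(-27 + 9 \cdot 16\right) = \frac{1}{2} \left(- \frac{1}{22}\right) - \left(-27 + 144\right) = - \frac{1}{44} - 117 = - \frac{5149}{44}$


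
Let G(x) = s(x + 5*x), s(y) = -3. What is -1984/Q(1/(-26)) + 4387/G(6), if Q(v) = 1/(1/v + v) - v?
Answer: -104771491/3 ≈ -3.4924e+7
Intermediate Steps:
G(x) = -3
Q(v) = 1/(v + 1/v) - v
-1984/Q(1/(-26)) + 4387/G(6) = -1984/((-(1/(-26))³/(1 + (1/(-26))²))) + 4387/(-3) = -1984/((-(-1/26)³/(1 + (-1/26)²))) + 4387*(-⅓) = -1984/((-1*(-1/17576)/(1 + 1/676))) - 4387/3 = -1984/((-1*(-1/17576)/677/676)) - 4387/3 = -1984/((-1*(-1/17576)*676/677)) - 4387/3 = -1984/1/17602 - 4387/3 = -1984*17602 - 4387/3 = -34922368 - 4387/3 = -104771491/3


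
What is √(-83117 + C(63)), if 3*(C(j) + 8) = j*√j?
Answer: √(-83125 + 63*√7) ≈ 288.02*I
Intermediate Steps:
C(j) = -8 + j^(3/2)/3 (C(j) = -8 + (j*√j)/3 = -8 + j^(3/2)/3)
√(-83117 + C(63)) = √(-83117 + (-8 + 63^(3/2)/3)) = √(-83117 + (-8 + (189*√7)/3)) = √(-83117 + (-8 + 63*√7)) = √(-83125 + 63*√7)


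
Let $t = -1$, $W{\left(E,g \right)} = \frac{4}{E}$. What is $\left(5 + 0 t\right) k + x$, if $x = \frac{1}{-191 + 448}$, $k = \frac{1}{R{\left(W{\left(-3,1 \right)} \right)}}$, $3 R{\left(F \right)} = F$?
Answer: $- \frac{11561}{1028} \approx -11.246$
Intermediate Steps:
$R{\left(F \right)} = \frac{F}{3}$
$k = - \frac{9}{4}$ ($k = \frac{1}{\frac{1}{3} \frac{4}{-3}} = \frac{1}{\frac{1}{3} \cdot 4 \left(- \frac{1}{3}\right)} = \frac{1}{\frac{1}{3} \left(- \frac{4}{3}\right)} = \frac{1}{- \frac{4}{9}} = - \frac{9}{4} \approx -2.25$)
$x = \frac{1}{257} \approx 0.0038911$
$\left(5 + 0 t\right) k + x = \left(5 + 0 \left(-1\right)\right) \left(- \frac{9}{4}\right) + \frac{1}{257} = \left(5 + 0\right) \left(- \frac{9}{4}\right) + \frac{1}{257} = 5 \left(- \frac{9}{4}\right) + \frac{1}{257} = - \frac{45}{4} + \frac{1}{257} = - \frac{11561}{1028}$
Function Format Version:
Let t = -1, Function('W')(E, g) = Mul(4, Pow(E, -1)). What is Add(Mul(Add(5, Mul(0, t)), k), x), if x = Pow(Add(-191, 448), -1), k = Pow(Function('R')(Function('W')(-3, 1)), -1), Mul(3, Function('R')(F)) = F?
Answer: Rational(-11561, 1028) ≈ -11.246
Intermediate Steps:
Function('R')(F) = Mul(Rational(1, 3), F)
k = Rational(-9, 4) (k = Pow(Mul(Rational(1, 3), Mul(4, Pow(-3, -1))), -1) = Pow(Mul(Rational(1, 3), Mul(4, Rational(-1, 3))), -1) = Pow(Mul(Rational(1, 3), Rational(-4, 3)), -1) = Pow(Rational(-4, 9), -1) = Rational(-9, 4) ≈ -2.2500)
x = Rational(1, 257) (x = Pow(257, -1) = Rational(1, 257) ≈ 0.0038911)
Add(Mul(Add(5, Mul(0, t)), k), x) = Add(Mul(Add(5, Mul(0, -1)), Rational(-9, 4)), Rational(1, 257)) = Add(Mul(Add(5, 0), Rational(-9, 4)), Rational(1, 257)) = Add(Mul(5, Rational(-9, 4)), Rational(1, 257)) = Add(Rational(-45, 4), Rational(1, 257)) = Rational(-11561, 1028)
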